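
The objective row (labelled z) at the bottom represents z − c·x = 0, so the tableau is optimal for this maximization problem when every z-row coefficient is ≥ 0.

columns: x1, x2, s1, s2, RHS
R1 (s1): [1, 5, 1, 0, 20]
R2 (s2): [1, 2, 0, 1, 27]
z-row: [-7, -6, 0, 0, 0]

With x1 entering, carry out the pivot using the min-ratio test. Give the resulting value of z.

140

Ratio test on column x1 — row 1: 20/1 = 20; row 2: 27/1 = 27. Minimum is 20 at row 1 (s1 leaves); pivot element 1.
Pivot on row 1; the z-row RHS becomes 0 − (-7)·20 = 140.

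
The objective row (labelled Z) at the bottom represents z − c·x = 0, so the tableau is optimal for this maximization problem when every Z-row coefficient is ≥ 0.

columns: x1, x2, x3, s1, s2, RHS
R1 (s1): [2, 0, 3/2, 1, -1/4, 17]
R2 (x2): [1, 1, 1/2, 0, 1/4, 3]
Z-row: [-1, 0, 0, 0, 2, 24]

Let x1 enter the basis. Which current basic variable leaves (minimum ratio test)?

Column x1 entries and ratios — s1: 17/2 = 17/2; x2: 3/1 = 3.
Smallest ratio is 3 in the row of x2, so x2 leaves.

x2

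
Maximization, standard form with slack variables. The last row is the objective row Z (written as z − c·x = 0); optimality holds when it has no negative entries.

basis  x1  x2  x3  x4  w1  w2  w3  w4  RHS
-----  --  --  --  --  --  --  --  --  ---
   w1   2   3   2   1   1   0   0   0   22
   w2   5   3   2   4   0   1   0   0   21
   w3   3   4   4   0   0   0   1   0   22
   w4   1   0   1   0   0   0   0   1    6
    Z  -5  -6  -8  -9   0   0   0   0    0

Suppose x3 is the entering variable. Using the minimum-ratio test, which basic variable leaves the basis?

w3

Column x3 entries and ratios — w1: 22/2 = 11; w2: 21/2 = 21/2; w3: 22/4 = 11/2; w4: 6/1 = 6.
Smallest ratio is 11/2 in the row of w3, so w3 leaves.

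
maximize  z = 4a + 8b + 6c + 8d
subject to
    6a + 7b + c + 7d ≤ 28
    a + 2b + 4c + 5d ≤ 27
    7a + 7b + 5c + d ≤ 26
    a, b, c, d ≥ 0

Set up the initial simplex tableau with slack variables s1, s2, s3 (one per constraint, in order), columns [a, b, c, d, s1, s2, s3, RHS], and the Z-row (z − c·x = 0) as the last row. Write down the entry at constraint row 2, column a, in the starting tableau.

1

Constraint 2 has coefficient 1 on a.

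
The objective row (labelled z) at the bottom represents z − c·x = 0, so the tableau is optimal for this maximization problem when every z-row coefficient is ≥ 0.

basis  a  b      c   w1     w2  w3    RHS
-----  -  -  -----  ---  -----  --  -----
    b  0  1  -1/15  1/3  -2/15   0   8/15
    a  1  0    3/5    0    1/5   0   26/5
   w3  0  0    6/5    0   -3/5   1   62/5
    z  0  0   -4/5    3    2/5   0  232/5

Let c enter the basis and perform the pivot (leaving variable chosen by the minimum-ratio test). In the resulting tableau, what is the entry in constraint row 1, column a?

Ratio test on column c — row 1: entry -1/15 ≤ 0; row 2: (26/5)/(3/5) = 26/3; row 3: (62/5)/(6/5) = 31/3. Minimum is 26/3 at row 2 (a leaves); pivot element 3/5.
Divide row 2 by 3/5; eliminate column c from the other rows.
Row 1 update in column a: 0 − (-1/15)·(5/3) = 1/9.

1/9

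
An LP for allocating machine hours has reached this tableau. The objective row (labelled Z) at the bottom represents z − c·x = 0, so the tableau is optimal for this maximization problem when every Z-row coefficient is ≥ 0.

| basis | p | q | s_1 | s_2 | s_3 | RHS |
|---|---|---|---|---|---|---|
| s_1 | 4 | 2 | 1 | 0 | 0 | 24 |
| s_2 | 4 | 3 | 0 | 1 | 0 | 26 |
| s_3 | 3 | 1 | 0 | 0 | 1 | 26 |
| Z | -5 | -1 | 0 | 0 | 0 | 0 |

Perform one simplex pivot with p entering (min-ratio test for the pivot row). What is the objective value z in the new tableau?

Ratio test on column p — row 1: 24/4 = 6; row 2: 26/4 = 13/2; row 3: 26/3 = 26/3. Minimum is 6 at row 1 (s_1 leaves); pivot element 4.
Pivot on row 1; the Z-row RHS becomes 0 − (-5)·6 = 30.

30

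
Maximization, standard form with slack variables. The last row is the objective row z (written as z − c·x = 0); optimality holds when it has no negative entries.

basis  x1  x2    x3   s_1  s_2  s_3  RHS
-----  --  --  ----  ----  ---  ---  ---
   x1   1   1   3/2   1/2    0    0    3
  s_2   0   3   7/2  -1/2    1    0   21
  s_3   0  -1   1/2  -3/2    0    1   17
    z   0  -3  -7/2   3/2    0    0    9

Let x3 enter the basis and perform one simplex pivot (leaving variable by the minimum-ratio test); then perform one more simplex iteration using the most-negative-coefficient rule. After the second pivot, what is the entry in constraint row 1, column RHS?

3

Ratio test on column x3 — row 1: 3/(3/2) = 2; row 2: 21/(7/2) = 6; row 3: 17/(1/2) = 34. Minimum is 2 at row 1 (x1 leaves); pivot element 3/2.
Divide row 1 by 3/2; eliminate column x3 from the other rows.
Second iteration: most negative z-row entry is -2/3 in column x2, so x2 enters.
Ratio test on column x2 — row 1: 2/(2/3) = 3; row 2: 14/(2/3) = 21; row 3: entry -4/3 ≤ 0. Minimum is 3 at row 1 (x3 leaves); pivot element 2/3.
Divide row 1 by 2/3; eliminate column x2 from the other rows.
After both pivots, the entry at constraint row 1, column RHS is 3.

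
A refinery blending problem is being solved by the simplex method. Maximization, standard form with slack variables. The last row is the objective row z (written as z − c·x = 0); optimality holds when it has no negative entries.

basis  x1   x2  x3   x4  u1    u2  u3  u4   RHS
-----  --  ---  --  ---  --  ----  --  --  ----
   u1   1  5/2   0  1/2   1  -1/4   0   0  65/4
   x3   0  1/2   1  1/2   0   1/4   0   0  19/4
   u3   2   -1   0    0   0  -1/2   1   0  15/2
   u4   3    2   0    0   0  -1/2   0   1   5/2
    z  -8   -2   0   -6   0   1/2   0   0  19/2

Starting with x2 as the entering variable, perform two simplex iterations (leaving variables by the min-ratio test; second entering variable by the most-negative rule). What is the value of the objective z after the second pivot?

Ratio test on column x2 — row 1: (65/4)/(5/2) = 13/2; row 2: (19/4)/(1/2) = 19/2; row 3: entry -1 ≤ 0; row 4: (5/2)/2 = 5/4. Minimum is 5/4 at row 4 (u4 leaves); pivot element 2.
Pivot on row 4; the z-row RHS becomes 19/2 − (-2)·(5/4) = 12.
Next entering variable (most negative z-row entry -6): x4.
Ratio test on column x4 — row 1: (105/8)/(1/2) = 105/4; row 2: (33/8)/(1/2) = 33/4; row 3: entry 0 ≤ 0; row 4: entry 0 ≤ 0. Minimum is 33/4 at row 2 (x3 leaves); pivot element 1/2.
After the second pivot the z-row RHS is 12 − (-6)·(33/4) = 123/2.

123/2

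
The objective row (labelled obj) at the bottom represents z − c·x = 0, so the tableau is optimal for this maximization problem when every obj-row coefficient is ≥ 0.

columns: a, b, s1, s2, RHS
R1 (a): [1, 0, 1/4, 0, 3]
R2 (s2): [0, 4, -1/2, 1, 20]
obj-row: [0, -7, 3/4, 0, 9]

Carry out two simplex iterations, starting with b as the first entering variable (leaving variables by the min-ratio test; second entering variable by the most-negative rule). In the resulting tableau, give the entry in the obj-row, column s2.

7/4

Ratio test on column b — row 1: entry 0 ≤ 0; row 2: 20/4 = 5. Minimum is 5 at row 2 (s2 leaves); pivot element 4.
Divide row 2 by 4; eliminate column b from the other rows.
Second iteration: most negative obj-row entry is -1/8 in column s1, so s1 enters.
Ratio test on column s1 — row 1: 3/(1/4) = 12; row 2: entry -1/8 ≤ 0. Minimum is 12 at row 1 (a leaves); pivot element 1/4.
Divide row 1 by 1/4; eliminate column s1 from the other rows.
After both pivots, the entry at the obj-row, column s2 is 7/4.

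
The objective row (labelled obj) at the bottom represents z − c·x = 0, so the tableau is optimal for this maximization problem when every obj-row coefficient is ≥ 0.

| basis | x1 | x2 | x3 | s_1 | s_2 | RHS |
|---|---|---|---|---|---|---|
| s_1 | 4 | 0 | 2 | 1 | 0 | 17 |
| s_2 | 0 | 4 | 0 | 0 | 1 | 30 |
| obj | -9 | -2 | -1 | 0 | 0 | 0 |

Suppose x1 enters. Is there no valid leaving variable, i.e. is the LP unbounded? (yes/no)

Column x1 has positive entries in row(s) 1, so the ratio test bounds it — not unbounded.

no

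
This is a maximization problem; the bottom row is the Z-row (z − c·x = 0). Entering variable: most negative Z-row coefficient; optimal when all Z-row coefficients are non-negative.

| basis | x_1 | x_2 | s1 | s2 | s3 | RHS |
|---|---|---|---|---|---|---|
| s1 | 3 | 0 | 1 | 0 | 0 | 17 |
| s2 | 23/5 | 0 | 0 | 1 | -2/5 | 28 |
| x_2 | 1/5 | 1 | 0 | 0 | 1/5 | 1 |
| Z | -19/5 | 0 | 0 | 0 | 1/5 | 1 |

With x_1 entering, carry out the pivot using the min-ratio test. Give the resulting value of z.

20

Ratio test on column x_1 — row 1: 17/3 = 17/3; row 2: 28/(23/5) = 140/23; row 3: 1/(1/5) = 5. Minimum is 5 at row 3 (x_2 leaves); pivot element 1/5.
Pivot on row 3; the Z-row RHS becomes 1 − (-19/5)·5 = 20.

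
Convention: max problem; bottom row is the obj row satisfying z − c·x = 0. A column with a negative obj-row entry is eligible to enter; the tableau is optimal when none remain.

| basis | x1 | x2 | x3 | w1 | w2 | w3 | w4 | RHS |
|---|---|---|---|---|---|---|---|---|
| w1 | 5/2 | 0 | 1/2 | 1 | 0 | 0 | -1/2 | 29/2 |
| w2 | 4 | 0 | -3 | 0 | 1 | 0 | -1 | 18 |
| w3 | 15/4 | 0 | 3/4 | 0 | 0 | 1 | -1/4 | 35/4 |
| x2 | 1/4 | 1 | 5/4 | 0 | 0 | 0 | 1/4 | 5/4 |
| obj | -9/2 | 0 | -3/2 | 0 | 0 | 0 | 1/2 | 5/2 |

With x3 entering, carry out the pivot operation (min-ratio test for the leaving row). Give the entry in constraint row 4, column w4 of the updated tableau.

1/5

Ratio test on column x3 — row 1: (29/2)/(1/2) = 29; row 2: entry -3 ≤ 0; row 3: (35/4)/(3/4) = 35/3; row 4: (5/4)/(5/4) = 1. Minimum is 1 at row 4 (x2 leaves); pivot element 5/4.
Divide row 4 by 5/4; eliminate column x3 from the other rows.
In the new row 4, the w4 entry is the old entry divided by the pivot: (1/4)/(5/4) = 1/5.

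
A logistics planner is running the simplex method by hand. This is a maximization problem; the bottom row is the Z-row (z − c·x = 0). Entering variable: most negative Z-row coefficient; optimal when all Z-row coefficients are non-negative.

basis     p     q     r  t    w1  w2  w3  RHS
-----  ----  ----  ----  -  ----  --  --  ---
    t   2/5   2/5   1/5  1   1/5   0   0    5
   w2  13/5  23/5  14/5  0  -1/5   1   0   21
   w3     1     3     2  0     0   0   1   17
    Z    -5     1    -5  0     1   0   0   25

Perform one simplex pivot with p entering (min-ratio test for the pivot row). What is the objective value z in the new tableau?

850/13

Ratio test on column p — row 1: 5/(2/5) = 25/2; row 2: 21/(13/5) = 105/13; row 3: 17/1 = 17. Minimum is 105/13 at row 2 (w2 leaves); pivot element 13/5.
Pivot on row 2; the Z-row RHS becomes 25 − (-5)·(105/13) = 850/13.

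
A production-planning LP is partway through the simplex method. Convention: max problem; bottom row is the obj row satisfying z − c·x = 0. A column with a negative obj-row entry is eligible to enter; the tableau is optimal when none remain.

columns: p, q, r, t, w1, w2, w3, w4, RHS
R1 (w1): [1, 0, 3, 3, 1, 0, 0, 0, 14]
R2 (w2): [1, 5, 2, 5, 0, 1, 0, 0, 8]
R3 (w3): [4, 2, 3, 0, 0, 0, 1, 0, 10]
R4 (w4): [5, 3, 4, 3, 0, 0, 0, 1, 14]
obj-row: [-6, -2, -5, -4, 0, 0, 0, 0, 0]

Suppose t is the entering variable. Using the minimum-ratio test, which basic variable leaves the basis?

Column t entries and ratios — w1: 14/3 = 14/3; w2: 8/5 = 8/5; w3: 0 ≤ 0, skip; w4: 14/3 = 14/3.
Smallest ratio is 8/5 in the row of w2, so w2 leaves.

w2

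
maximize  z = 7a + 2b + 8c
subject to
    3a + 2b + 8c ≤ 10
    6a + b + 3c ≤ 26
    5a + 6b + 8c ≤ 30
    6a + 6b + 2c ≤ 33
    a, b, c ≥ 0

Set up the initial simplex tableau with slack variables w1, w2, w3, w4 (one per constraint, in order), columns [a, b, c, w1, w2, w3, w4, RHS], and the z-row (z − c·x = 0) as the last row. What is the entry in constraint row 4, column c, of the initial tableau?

2

Constraint 4 has coefficient 2 on c.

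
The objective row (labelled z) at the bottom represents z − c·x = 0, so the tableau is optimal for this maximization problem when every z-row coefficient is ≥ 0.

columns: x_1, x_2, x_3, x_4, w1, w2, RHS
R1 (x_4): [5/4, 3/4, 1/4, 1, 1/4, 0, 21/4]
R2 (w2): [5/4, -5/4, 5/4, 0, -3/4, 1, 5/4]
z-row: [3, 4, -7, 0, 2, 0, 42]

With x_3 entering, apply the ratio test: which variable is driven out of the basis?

w2

Column x_3 entries and ratios — x_4: (21/4)/(1/4) = 21; w2: (5/4)/(5/4) = 1.
Smallest ratio is 1 in the row of w2, so w2 leaves.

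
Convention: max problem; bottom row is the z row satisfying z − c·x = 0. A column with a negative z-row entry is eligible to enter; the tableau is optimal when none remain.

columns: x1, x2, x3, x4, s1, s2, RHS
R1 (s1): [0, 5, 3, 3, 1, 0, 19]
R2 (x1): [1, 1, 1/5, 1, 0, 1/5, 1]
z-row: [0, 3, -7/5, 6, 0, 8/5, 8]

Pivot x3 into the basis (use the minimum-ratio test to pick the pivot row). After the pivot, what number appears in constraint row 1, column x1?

Ratio test on column x3 — row 1: 19/3 = 19/3; row 2: 1/(1/5) = 5. Minimum is 5 at row 2 (x1 leaves); pivot element 1/5.
Divide row 2 by 1/5; eliminate column x3 from the other rows.
Row 1 update in column x1: 0 − 3·5 = -15.

-15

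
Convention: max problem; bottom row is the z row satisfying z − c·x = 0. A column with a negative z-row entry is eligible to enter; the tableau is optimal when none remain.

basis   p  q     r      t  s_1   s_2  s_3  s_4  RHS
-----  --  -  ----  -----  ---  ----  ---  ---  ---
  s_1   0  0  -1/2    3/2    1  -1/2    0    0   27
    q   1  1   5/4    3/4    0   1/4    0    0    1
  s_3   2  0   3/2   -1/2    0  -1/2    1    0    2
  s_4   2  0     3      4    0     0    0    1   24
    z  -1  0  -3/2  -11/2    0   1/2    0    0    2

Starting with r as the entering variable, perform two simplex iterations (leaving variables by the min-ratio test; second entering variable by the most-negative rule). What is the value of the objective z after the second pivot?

Ratio test on column r — row 1: entry -1/2 ≤ 0; row 2: 1/(5/4) = 4/5; row 3: 2/(3/2) = 4/3; row 4: 24/3 = 8. Minimum is 4/5 at row 2 (q leaves); pivot element 5/4.
Pivot on row 2; the z-row RHS becomes 2 − (-3/2)·(4/5) = 16/5.
Next entering variable (most negative z-row entry -23/5): t.
Ratio test on column t — row 1: (137/5)/(9/5) = 137/9; row 2: (4/5)/(3/5) = 4/3; row 3: entry -7/5 ≤ 0; row 4: (108/5)/(11/5) = 108/11. Minimum is 4/3 at row 2 (r leaves); pivot element 3/5.
After the second pivot the z-row RHS is 16/5 − (-23/5)·(4/3) = 28/3.

28/3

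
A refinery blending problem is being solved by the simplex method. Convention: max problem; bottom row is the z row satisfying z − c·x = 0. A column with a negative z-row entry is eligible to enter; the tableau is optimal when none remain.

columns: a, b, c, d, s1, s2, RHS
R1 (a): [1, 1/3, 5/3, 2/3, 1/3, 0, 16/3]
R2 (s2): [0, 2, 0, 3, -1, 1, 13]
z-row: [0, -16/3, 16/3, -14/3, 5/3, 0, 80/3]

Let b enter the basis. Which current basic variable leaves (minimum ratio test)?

s2

Column b entries and ratios — a: (16/3)/(1/3) = 16; s2: 13/2 = 13/2.
Smallest ratio is 13/2 in the row of s2, so s2 leaves.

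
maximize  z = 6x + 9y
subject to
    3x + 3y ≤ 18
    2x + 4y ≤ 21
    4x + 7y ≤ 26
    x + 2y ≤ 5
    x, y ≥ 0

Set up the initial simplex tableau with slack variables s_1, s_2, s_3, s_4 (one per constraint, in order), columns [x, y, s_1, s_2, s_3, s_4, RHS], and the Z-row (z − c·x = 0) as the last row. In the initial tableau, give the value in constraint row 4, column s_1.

0

Slack s_1 belongs to constraint 1; its column is the unit vector e_1, so the entry in row 4 is 0.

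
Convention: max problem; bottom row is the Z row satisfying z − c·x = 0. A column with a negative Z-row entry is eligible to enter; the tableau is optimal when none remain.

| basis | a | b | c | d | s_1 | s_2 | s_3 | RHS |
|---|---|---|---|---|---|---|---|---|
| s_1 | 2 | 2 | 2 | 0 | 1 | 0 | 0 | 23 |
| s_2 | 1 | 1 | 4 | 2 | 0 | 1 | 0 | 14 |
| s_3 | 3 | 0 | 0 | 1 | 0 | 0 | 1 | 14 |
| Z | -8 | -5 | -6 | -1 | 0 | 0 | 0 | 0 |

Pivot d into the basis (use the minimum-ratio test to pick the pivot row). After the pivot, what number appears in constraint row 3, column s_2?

-1/2

Ratio test on column d — row 1: entry 0 ≤ 0; row 2: 14/2 = 7; row 3: 14/1 = 14. Minimum is 7 at row 2 (s_2 leaves); pivot element 2.
Divide row 2 by 2; eliminate column d from the other rows.
Row 3 update in column s_2: 0 − 1·(1/2) = -1/2.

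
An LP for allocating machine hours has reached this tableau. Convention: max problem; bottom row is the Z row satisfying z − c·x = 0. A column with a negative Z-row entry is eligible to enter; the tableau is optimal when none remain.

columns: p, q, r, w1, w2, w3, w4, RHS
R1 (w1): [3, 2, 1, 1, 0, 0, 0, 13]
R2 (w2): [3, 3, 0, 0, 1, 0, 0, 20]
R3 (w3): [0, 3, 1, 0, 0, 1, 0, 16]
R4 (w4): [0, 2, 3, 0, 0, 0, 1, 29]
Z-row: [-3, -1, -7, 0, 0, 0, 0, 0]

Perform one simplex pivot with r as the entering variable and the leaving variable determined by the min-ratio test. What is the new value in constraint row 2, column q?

3

Ratio test on column r — row 1: 13/1 = 13; row 2: entry 0 ≤ 0; row 3: 16/1 = 16; row 4: 29/3 = 29/3. Minimum is 29/3 at row 4 (w4 leaves); pivot element 3.
Divide row 4 by 3; eliminate column r from the other rows.
Row 2 update in column q: 3 − 0·(2/3) = 3.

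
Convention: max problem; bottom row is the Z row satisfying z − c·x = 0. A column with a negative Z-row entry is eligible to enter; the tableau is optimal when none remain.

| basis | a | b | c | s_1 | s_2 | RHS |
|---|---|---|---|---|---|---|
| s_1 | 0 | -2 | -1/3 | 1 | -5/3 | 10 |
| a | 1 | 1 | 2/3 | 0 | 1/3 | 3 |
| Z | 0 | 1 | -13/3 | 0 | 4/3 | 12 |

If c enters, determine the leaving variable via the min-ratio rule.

Column c entries and ratios — s_1: -1/3 ≤ 0, skip; a: 3/(2/3) = 9/2.
Smallest ratio is 9/2 in the row of a, so a leaves.

a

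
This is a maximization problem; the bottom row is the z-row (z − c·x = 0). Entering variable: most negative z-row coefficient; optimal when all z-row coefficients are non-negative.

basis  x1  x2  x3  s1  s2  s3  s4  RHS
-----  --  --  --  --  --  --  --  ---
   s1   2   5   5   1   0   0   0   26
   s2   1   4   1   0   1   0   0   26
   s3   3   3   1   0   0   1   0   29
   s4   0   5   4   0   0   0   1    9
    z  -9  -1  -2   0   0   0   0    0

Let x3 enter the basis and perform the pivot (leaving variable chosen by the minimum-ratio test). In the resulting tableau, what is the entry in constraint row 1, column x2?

-5/4

Ratio test on column x3 — row 1: 26/5 = 26/5; row 2: 26/1 = 26; row 3: 29/1 = 29; row 4: 9/4 = 9/4. Minimum is 9/4 at row 4 (s4 leaves); pivot element 4.
Divide row 4 by 4; eliminate column x3 from the other rows.
Row 1 update in column x2: 5 − 5·(5/4) = -5/4.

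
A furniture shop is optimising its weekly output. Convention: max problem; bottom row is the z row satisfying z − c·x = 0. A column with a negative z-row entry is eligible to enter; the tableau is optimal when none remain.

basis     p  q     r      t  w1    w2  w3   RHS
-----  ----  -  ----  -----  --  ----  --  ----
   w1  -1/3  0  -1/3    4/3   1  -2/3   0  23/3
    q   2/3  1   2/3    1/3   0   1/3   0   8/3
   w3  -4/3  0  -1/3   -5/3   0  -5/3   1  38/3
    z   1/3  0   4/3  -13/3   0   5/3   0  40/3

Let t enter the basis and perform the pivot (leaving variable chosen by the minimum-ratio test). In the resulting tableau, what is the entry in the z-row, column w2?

-1/2

Ratio test on column t — row 1: (23/3)/(4/3) = 23/4; row 2: (8/3)/(1/3) = 8; row 3: entry -5/3 ≤ 0. Minimum is 23/4 at row 1 (w1 leaves); pivot element 4/3.
Divide row 1 by 4/3; eliminate column t from the other rows.
z-row update in column w2: 5/3 − (-13/3)·(-1/2) = -1/2.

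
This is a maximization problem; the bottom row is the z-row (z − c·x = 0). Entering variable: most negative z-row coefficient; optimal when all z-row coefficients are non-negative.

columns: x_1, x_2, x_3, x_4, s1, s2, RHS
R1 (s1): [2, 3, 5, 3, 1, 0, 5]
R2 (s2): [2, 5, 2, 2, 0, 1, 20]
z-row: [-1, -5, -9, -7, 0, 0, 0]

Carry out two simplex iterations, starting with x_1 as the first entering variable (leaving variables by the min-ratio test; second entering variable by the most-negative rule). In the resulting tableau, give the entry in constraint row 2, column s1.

-2/5

Ratio test on column x_1 — row 1: 5/2 = 5/2; row 2: 20/2 = 10. Minimum is 5/2 at row 1 (s1 leaves); pivot element 2.
Divide row 1 by 2; eliminate column x_1 from the other rows.
Second iteration: most negative z-row entry is -13/2 in column x_3, so x_3 enters.
Ratio test on column x_3 — row 1: (5/2)/(5/2) = 1; row 2: entry -3 ≤ 0. Minimum is 1 at row 1 (x_1 leaves); pivot element 5/2.
Divide row 1 by 5/2; eliminate column x_3 from the other rows.
After both pivots, the entry at constraint row 2, column s1 is -2/5.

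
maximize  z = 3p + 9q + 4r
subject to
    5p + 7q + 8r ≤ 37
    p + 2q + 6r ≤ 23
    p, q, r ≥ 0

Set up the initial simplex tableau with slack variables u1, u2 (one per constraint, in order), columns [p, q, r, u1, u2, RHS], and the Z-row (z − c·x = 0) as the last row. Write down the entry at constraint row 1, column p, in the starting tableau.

5

Constraint 1 has coefficient 5 on p.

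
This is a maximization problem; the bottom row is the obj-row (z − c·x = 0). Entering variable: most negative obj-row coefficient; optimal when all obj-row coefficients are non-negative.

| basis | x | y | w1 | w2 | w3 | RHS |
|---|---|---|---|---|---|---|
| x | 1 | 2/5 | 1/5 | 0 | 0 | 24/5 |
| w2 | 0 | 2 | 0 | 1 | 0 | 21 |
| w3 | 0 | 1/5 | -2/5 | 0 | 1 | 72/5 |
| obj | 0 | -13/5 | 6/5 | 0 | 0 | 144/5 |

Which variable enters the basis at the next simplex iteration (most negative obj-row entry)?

Negative obj-row entries: y: -13/5.
The most negative is -13/5 in column y, so y enters.

y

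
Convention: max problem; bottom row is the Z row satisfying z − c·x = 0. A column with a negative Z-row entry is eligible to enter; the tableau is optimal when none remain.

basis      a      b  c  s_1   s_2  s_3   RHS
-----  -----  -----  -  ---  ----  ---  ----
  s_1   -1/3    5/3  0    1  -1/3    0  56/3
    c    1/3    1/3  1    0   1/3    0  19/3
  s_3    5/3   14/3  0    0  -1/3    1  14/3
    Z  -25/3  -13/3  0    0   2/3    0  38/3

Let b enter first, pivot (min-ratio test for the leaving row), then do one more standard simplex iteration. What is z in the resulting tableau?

Ratio test on column b — row 1: (56/3)/(5/3) = 56/5; row 2: (19/3)/(1/3) = 19; row 3: (14/3)/(14/3) = 1. Minimum is 1 at row 3 (s_3 leaves); pivot element 14/3.
Pivot on row 3; the Z-row RHS becomes 38/3 − (-13/3)·1 = 17.
Next entering variable (most negative Z-row entry -95/14): a.
Ratio test on column a — row 1: entry -13/14 ≤ 0; row 2: 6/(3/14) = 28; row 3: 1/(5/14) = 14/5. Minimum is 14/5 at row 3 (b leaves); pivot element 5/14.
After the second pivot the Z-row RHS is 17 − (-95/14)·(14/5) = 36.

36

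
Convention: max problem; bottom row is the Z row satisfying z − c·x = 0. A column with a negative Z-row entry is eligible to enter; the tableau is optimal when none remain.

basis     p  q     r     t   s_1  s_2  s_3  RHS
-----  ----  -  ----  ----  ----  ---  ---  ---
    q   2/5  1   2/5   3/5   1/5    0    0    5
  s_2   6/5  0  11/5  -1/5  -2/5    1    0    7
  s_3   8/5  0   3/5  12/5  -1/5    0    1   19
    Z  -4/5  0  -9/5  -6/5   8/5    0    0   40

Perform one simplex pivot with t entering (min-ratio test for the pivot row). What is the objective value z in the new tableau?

Ratio test on column t — row 1: 5/(3/5) = 25/3; row 2: entry -1/5 ≤ 0; row 3: 19/(12/5) = 95/12. Minimum is 95/12 at row 3 (s_3 leaves); pivot element 12/5.
Pivot on row 3; the Z-row RHS becomes 40 − (-6/5)·(95/12) = 99/2.

99/2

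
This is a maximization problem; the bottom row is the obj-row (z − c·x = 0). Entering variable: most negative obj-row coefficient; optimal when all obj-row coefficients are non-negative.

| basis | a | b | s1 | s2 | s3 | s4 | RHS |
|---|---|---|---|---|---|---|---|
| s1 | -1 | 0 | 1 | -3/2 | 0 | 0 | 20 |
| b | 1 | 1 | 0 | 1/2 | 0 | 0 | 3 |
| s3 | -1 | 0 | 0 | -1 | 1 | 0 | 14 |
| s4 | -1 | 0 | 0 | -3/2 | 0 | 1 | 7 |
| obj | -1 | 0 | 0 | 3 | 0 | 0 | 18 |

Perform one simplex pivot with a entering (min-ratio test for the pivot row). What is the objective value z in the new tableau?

Ratio test on column a — row 1: entry -1 ≤ 0; row 2: 3/1 = 3; row 3: entry -1 ≤ 0; row 4: entry -1 ≤ 0. Minimum is 3 at row 2 (b leaves); pivot element 1.
Pivot on row 2; the obj-row RHS becomes 18 − (-1)·3 = 21.

21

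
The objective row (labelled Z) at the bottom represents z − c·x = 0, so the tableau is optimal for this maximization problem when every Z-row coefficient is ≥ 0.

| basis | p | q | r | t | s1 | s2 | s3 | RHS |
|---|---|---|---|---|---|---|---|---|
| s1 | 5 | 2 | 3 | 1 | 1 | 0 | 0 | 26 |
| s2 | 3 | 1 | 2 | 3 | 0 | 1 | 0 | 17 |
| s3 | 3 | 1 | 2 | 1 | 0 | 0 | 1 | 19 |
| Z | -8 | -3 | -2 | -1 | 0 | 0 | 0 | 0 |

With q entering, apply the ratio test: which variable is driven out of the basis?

s1

Column q entries and ratios — s1: 26/2 = 13; s2: 17/1 = 17; s3: 19/1 = 19.
Smallest ratio is 13 in the row of s1, so s1 leaves.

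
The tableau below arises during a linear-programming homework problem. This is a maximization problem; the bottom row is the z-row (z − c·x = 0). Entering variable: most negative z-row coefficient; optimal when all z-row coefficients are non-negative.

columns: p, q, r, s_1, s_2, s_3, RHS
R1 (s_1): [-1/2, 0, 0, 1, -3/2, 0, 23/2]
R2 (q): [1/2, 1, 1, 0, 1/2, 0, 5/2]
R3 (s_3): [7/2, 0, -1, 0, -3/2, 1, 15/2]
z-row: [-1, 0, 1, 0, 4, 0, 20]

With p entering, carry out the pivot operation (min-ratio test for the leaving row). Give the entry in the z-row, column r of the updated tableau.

Ratio test on column p — row 1: entry -1/2 ≤ 0; row 2: (5/2)/(1/2) = 5; row 3: (15/2)/(7/2) = 15/7. Minimum is 15/7 at row 3 (s_3 leaves); pivot element 7/2.
Divide row 3 by 7/2; eliminate column p from the other rows.
z-row update in column r: 1 − (-1)·(-2/7) = 5/7.

5/7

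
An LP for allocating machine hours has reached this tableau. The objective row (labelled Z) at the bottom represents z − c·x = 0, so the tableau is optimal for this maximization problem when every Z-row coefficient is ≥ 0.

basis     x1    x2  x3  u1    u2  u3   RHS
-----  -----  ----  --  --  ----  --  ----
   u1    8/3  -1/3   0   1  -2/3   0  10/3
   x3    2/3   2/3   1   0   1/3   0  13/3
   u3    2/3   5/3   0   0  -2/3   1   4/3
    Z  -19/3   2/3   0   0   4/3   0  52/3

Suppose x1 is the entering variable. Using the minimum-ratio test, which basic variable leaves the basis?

u1

Column x1 entries and ratios — u1: (10/3)/(8/3) = 5/4; x3: (13/3)/(2/3) = 13/2; u3: (4/3)/(2/3) = 2.
Smallest ratio is 5/4 in the row of u1, so u1 leaves.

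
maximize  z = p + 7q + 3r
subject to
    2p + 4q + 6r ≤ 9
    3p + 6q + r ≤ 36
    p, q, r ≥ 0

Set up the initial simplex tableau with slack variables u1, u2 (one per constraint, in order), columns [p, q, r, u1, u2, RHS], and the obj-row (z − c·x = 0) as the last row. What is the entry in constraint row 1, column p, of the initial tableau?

2

Constraint 1 has coefficient 2 on p.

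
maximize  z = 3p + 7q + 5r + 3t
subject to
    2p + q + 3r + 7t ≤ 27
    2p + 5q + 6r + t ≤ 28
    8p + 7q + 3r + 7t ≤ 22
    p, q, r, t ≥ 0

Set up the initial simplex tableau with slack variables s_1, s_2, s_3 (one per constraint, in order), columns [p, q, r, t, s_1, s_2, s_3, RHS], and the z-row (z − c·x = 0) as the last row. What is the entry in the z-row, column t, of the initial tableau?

The z-row carries the negated objective coefficients: the t entry is -3.

-3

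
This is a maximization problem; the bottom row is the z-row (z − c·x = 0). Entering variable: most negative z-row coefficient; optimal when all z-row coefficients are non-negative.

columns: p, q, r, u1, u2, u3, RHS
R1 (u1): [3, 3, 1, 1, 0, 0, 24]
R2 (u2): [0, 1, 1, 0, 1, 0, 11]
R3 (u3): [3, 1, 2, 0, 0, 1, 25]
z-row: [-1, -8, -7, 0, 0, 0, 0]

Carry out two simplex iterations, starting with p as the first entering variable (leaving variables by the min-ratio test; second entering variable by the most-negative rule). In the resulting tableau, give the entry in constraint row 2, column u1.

Ratio test on column p — row 1: 24/3 = 8; row 2: entry 0 ≤ 0; row 3: 25/3 = 25/3. Minimum is 8 at row 1 (u1 leaves); pivot element 3.
Divide row 1 by 3; eliminate column p from the other rows.
Second iteration: most negative z-row entry is -7 in column q, so q enters.
Ratio test on column q — row 1: 8/1 = 8; row 2: 11/1 = 11; row 3: entry -2 ≤ 0. Minimum is 8 at row 1 (p leaves); pivot element 1.
Divide row 1 by 1; eliminate column q from the other rows.
After both pivots, the entry at constraint row 2, column u1 is -1/3.

-1/3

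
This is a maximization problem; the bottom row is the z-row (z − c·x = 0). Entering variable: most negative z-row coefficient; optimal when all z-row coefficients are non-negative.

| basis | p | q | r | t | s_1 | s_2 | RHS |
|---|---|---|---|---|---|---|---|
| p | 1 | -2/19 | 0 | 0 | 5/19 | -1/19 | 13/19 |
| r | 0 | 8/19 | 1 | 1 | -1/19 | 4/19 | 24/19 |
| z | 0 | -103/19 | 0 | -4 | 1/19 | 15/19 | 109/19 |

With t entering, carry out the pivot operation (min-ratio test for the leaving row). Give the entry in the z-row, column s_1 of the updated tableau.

Ratio test on column t — row 1: entry 0 ≤ 0; row 2: (24/19)/1 = 24/19. Minimum is 24/19 at row 2 (r leaves); pivot element 1.
Divide row 2 by 1; eliminate column t from the other rows.
z-row update in column s_1: 1/19 − (-4)·(-1/19) = -3/19.

-3/19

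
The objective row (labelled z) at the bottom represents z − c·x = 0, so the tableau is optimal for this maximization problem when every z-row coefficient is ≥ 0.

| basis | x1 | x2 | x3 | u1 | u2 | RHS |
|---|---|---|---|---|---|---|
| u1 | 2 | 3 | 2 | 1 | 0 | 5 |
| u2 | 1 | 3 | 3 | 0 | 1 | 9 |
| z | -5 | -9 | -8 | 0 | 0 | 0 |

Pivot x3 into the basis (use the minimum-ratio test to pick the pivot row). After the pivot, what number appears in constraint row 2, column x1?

-2

Ratio test on column x3 — row 1: 5/2 = 5/2; row 2: 9/3 = 3. Minimum is 5/2 at row 1 (u1 leaves); pivot element 2.
Divide row 1 by 2; eliminate column x3 from the other rows.
Row 2 update in column x1: 1 − 3·1 = -2.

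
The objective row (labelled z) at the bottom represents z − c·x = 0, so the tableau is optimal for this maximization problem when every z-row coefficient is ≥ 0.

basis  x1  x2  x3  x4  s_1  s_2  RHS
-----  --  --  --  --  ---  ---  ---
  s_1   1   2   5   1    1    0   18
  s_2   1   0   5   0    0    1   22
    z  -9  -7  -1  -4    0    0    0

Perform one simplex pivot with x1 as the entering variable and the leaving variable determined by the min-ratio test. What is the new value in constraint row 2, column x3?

0

Ratio test on column x1 — row 1: 18/1 = 18; row 2: 22/1 = 22. Minimum is 18 at row 1 (s_1 leaves); pivot element 1.
Divide row 1 by 1; eliminate column x1 from the other rows.
Row 2 update in column x3: 5 − 1·5 = 0.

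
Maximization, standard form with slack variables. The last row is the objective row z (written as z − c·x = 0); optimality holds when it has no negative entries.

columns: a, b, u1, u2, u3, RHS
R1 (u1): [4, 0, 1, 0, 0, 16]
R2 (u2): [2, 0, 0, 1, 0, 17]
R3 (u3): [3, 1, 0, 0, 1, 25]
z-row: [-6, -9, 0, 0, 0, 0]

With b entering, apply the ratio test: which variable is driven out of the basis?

u3

Column b entries and ratios — u1: 0 ≤ 0, skip; u2: 0 ≤ 0, skip; u3: 25/1 = 25.
Smallest ratio is 25 in the row of u3, so u3 leaves.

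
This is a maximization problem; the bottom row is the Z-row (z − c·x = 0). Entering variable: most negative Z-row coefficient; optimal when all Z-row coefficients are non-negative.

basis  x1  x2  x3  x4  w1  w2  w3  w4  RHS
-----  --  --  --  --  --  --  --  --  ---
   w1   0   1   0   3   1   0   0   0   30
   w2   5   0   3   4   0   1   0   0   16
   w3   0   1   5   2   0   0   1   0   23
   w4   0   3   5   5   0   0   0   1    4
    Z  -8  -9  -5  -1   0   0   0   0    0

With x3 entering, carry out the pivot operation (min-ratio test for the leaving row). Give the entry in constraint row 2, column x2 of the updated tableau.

Ratio test on column x3 — row 1: entry 0 ≤ 0; row 2: 16/3 = 16/3; row 3: 23/5 = 23/5; row 4: 4/5 = 4/5. Minimum is 4/5 at row 4 (w4 leaves); pivot element 5.
Divide row 4 by 5; eliminate column x3 from the other rows.
Row 2 update in column x2: 0 − 3·(3/5) = -9/5.

-9/5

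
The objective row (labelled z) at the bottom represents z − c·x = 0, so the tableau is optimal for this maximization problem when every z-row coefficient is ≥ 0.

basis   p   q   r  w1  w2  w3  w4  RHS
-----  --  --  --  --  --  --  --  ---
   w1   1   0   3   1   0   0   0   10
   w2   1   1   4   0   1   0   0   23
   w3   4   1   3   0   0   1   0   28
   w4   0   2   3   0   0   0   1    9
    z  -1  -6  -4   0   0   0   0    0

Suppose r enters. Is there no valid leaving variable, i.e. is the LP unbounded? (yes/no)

no

Column r has positive entries in row(s) 1, 2, 3, 4, so the ratio test bounds it — not unbounded.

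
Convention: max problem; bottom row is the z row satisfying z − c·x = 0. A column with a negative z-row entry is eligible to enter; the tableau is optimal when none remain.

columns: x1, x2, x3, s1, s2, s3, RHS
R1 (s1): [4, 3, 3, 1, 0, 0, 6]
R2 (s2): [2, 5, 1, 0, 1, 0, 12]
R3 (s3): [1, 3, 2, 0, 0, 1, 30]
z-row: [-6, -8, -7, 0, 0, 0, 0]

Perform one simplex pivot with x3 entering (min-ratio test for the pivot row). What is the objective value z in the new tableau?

14

Ratio test on column x3 — row 1: 6/3 = 2; row 2: 12/1 = 12; row 3: 30/2 = 15. Minimum is 2 at row 1 (s1 leaves); pivot element 3.
Pivot on row 1; the z-row RHS becomes 0 − (-7)·2 = 14.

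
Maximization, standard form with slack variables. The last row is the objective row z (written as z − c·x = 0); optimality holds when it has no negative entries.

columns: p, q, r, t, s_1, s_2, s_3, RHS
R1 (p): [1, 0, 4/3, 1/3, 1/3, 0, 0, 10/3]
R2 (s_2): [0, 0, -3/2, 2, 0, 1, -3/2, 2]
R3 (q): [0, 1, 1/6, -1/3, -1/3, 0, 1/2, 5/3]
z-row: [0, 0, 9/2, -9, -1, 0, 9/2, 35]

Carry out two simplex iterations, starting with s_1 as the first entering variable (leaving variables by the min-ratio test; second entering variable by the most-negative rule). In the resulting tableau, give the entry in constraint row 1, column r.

Ratio test on column s_1 — row 1: (10/3)/(1/3) = 10; row 2: entry 0 ≤ 0; row 3: entry -1/3 ≤ 0. Minimum is 10 at row 1 (p leaves); pivot element 1/3.
Divide row 1 by 1/3; eliminate column s_1 from the other rows.
Second iteration: most negative z-row entry is -8 in column t, so t enters.
Ratio test on column t — row 1: 10/1 = 10; row 2: 2/2 = 1; row 3: entry 0 ≤ 0. Minimum is 1 at row 2 (s_2 leaves); pivot element 2.
Divide row 2 by 2; eliminate column t from the other rows.
After both pivots, the entry at constraint row 1, column r is 19/4.

19/4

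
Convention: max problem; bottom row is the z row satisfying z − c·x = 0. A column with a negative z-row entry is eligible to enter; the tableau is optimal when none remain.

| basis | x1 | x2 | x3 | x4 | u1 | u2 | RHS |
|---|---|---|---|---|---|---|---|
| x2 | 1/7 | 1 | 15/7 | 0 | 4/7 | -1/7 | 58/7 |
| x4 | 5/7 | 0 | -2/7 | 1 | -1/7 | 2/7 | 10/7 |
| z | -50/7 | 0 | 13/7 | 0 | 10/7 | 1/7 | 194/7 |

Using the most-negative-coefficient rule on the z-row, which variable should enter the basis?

Negative z-row entries: x1: -50/7.
The most negative is -50/7 in column x1, so x1 enters.

x1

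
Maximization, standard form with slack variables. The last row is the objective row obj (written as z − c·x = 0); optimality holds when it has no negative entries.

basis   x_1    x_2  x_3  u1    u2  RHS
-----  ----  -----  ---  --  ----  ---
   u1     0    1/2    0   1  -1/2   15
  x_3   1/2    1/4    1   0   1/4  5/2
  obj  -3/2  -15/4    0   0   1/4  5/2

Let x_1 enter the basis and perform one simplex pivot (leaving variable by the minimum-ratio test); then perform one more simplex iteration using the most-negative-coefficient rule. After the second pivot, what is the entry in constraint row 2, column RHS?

Ratio test on column x_1 — row 1: entry 0 ≤ 0; row 2: (5/2)/(1/2) = 5. Minimum is 5 at row 2 (x_3 leaves); pivot element 1/2.
Divide row 2 by 1/2; eliminate column x_1 from the other rows.
Second iteration: most negative obj-row entry is -3 in column x_2, so x_2 enters.
Ratio test on column x_2 — row 1: 15/(1/2) = 30; row 2: 5/(1/2) = 10. Minimum is 10 at row 2 (x_1 leaves); pivot element 1/2.
Divide row 2 by 1/2; eliminate column x_2 from the other rows.
After both pivots, the entry at constraint row 2, column RHS is 10.

10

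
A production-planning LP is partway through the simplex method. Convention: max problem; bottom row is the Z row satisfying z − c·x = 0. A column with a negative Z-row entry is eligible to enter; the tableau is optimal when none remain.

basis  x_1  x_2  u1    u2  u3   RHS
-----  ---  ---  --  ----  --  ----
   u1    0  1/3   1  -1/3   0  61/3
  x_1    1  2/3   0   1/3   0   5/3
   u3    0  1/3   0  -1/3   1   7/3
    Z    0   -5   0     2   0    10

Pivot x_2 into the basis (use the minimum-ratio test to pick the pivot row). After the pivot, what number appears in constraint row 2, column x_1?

3/2

Ratio test on column x_2 — row 1: (61/3)/(1/3) = 61; row 2: (5/3)/(2/3) = 5/2; row 3: (7/3)/(1/3) = 7. Minimum is 5/2 at row 2 (x_1 leaves); pivot element 2/3.
Divide row 2 by 2/3; eliminate column x_2 from the other rows.
In the new row 2, the x_1 entry is the old entry divided by the pivot: 1/(2/3) = 3/2.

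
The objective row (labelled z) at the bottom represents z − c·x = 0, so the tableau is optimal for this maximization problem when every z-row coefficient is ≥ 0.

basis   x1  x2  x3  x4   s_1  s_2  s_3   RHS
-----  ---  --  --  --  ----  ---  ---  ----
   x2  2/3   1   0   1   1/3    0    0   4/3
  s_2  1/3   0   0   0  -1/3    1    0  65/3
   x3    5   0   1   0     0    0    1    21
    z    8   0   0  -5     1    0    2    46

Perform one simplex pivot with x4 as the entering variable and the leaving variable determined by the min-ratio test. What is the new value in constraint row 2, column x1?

Ratio test on column x4 — row 1: (4/3)/1 = 4/3; row 2: entry 0 ≤ 0; row 3: entry 0 ≤ 0. Minimum is 4/3 at row 1 (x2 leaves); pivot element 1.
Divide row 1 by 1; eliminate column x4 from the other rows.
Row 2 update in column x1: 1/3 − 0·(2/3) = 1/3.

1/3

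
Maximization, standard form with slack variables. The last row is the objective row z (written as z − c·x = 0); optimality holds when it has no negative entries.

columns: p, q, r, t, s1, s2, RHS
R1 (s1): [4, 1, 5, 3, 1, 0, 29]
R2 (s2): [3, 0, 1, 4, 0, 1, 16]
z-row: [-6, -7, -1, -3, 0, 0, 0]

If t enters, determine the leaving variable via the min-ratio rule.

s2

Column t entries and ratios — s1: 29/3 = 29/3; s2: 16/4 = 4.
Smallest ratio is 4 in the row of s2, so s2 leaves.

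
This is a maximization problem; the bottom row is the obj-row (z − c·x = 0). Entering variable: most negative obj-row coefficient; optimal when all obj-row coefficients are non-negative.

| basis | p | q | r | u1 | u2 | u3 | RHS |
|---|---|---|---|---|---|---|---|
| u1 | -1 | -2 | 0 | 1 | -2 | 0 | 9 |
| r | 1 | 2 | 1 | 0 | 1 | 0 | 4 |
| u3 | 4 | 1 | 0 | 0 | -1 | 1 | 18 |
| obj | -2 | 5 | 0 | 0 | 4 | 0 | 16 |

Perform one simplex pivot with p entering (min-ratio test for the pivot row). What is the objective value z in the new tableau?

24

Ratio test on column p — row 1: entry -1 ≤ 0; row 2: 4/1 = 4; row 3: 18/4 = 9/2. Minimum is 4 at row 2 (r leaves); pivot element 1.
Pivot on row 2; the obj-row RHS becomes 16 − (-2)·4 = 24.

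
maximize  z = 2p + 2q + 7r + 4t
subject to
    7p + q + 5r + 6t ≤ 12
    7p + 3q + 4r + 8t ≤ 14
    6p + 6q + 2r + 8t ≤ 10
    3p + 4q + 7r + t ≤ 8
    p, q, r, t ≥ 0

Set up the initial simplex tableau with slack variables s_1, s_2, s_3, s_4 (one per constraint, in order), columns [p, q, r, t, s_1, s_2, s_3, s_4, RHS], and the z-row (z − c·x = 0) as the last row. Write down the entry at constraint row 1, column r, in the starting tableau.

Constraint 1 has coefficient 5 on r.

5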